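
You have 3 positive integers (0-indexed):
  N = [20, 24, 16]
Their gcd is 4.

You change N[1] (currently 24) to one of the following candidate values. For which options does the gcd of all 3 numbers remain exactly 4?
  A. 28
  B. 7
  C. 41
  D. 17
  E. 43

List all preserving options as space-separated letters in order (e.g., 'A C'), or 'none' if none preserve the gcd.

Answer: A

Derivation:
Old gcd = 4; gcd of others (without N[1]) = 4
New gcd for candidate v: gcd(4, v). Preserves old gcd iff gcd(4, v) = 4.
  Option A: v=28, gcd(4,28)=4 -> preserves
  Option B: v=7, gcd(4,7)=1 -> changes
  Option C: v=41, gcd(4,41)=1 -> changes
  Option D: v=17, gcd(4,17)=1 -> changes
  Option E: v=43, gcd(4,43)=1 -> changes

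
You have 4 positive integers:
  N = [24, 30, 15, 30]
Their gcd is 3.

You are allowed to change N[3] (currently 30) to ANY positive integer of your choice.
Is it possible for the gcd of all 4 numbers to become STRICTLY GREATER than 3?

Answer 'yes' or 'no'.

Answer: no

Derivation:
Current gcd = 3
gcd of all OTHER numbers (without N[3]=30): gcd([24, 30, 15]) = 3
The new gcd after any change is gcd(3, new_value).
This can be at most 3.
Since 3 = old gcd 3, the gcd can only stay the same or decrease.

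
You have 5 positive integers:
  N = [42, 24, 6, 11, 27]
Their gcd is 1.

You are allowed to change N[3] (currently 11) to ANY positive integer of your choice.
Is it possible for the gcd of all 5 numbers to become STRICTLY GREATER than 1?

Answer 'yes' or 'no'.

Answer: yes

Derivation:
Current gcd = 1
gcd of all OTHER numbers (without N[3]=11): gcd([42, 24, 6, 27]) = 3
The new gcd after any change is gcd(3, new_value).
This can be at most 3.
Since 3 > old gcd 1, the gcd CAN increase (e.g., set N[3] = 3).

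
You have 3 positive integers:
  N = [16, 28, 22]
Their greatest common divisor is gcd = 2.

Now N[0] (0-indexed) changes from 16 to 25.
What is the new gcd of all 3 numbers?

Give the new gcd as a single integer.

Answer: 1

Derivation:
Numbers: [16, 28, 22], gcd = 2
Change: index 0, 16 -> 25
gcd of the OTHER numbers (without index 0): gcd([28, 22]) = 2
New gcd = gcd(g_others, new_val) = gcd(2, 25) = 1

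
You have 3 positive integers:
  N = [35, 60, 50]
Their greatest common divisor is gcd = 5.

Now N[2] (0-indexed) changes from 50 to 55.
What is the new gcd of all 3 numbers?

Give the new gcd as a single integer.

Answer: 5

Derivation:
Numbers: [35, 60, 50], gcd = 5
Change: index 2, 50 -> 55
gcd of the OTHER numbers (without index 2): gcd([35, 60]) = 5
New gcd = gcd(g_others, new_val) = gcd(5, 55) = 5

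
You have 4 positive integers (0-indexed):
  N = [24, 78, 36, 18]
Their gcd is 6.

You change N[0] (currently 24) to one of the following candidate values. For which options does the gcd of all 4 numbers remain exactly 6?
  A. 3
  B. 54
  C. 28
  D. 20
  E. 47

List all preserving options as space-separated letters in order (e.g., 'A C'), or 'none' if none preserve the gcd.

Answer: B

Derivation:
Old gcd = 6; gcd of others (without N[0]) = 6
New gcd for candidate v: gcd(6, v). Preserves old gcd iff gcd(6, v) = 6.
  Option A: v=3, gcd(6,3)=3 -> changes
  Option B: v=54, gcd(6,54)=6 -> preserves
  Option C: v=28, gcd(6,28)=2 -> changes
  Option D: v=20, gcd(6,20)=2 -> changes
  Option E: v=47, gcd(6,47)=1 -> changes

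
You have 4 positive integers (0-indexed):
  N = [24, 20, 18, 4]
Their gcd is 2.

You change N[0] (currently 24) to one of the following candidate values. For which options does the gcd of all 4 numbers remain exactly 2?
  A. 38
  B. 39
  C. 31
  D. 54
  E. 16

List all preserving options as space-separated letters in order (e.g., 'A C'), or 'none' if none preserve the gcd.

Answer: A D E

Derivation:
Old gcd = 2; gcd of others (without N[0]) = 2
New gcd for candidate v: gcd(2, v). Preserves old gcd iff gcd(2, v) = 2.
  Option A: v=38, gcd(2,38)=2 -> preserves
  Option B: v=39, gcd(2,39)=1 -> changes
  Option C: v=31, gcd(2,31)=1 -> changes
  Option D: v=54, gcd(2,54)=2 -> preserves
  Option E: v=16, gcd(2,16)=2 -> preserves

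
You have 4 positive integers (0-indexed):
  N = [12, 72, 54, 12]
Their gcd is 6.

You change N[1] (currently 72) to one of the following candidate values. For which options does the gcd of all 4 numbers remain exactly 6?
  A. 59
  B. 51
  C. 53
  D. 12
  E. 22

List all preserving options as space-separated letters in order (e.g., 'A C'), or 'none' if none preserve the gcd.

Old gcd = 6; gcd of others (without N[1]) = 6
New gcd for candidate v: gcd(6, v). Preserves old gcd iff gcd(6, v) = 6.
  Option A: v=59, gcd(6,59)=1 -> changes
  Option B: v=51, gcd(6,51)=3 -> changes
  Option C: v=53, gcd(6,53)=1 -> changes
  Option D: v=12, gcd(6,12)=6 -> preserves
  Option E: v=22, gcd(6,22)=2 -> changes

Answer: D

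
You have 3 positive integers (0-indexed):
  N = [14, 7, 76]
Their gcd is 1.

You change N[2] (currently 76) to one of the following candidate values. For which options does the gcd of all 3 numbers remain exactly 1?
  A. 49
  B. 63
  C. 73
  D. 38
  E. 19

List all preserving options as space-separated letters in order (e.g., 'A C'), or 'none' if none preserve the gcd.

Old gcd = 1; gcd of others (without N[2]) = 7
New gcd for candidate v: gcd(7, v). Preserves old gcd iff gcd(7, v) = 1.
  Option A: v=49, gcd(7,49)=7 -> changes
  Option B: v=63, gcd(7,63)=7 -> changes
  Option C: v=73, gcd(7,73)=1 -> preserves
  Option D: v=38, gcd(7,38)=1 -> preserves
  Option E: v=19, gcd(7,19)=1 -> preserves

Answer: C D E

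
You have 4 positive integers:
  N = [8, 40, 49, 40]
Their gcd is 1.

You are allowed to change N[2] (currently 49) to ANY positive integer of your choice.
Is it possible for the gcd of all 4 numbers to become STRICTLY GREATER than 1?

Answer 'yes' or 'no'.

Answer: yes

Derivation:
Current gcd = 1
gcd of all OTHER numbers (without N[2]=49): gcd([8, 40, 40]) = 8
The new gcd after any change is gcd(8, new_value).
This can be at most 8.
Since 8 > old gcd 1, the gcd CAN increase (e.g., set N[2] = 8).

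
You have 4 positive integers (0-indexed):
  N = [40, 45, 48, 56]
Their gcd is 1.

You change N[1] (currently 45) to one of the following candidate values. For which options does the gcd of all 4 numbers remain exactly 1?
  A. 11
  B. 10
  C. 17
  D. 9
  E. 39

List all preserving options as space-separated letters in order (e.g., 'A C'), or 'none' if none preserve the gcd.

Old gcd = 1; gcd of others (without N[1]) = 8
New gcd for candidate v: gcd(8, v). Preserves old gcd iff gcd(8, v) = 1.
  Option A: v=11, gcd(8,11)=1 -> preserves
  Option B: v=10, gcd(8,10)=2 -> changes
  Option C: v=17, gcd(8,17)=1 -> preserves
  Option D: v=9, gcd(8,9)=1 -> preserves
  Option E: v=39, gcd(8,39)=1 -> preserves

Answer: A C D E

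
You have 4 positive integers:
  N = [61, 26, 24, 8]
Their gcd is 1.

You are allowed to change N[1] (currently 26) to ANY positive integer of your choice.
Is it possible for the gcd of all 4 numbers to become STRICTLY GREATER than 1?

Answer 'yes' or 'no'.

Current gcd = 1
gcd of all OTHER numbers (without N[1]=26): gcd([61, 24, 8]) = 1
The new gcd after any change is gcd(1, new_value).
This can be at most 1.
Since 1 = old gcd 1, the gcd can only stay the same or decrease.

Answer: no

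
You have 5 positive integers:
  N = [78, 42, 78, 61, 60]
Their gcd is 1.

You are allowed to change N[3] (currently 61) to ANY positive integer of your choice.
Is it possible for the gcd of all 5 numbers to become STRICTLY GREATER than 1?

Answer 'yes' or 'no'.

Answer: yes

Derivation:
Current gcd = 1
gcd of all OTHER numbers (without N[3]=61): gcd([78, 42, 78, 60]) = 6
The new gcd after any change is gcd(6, new_value).
This can be at most 6.
Since 6 > old gcd 1, the gcd CAN increase (e.g., set N[3] = 6).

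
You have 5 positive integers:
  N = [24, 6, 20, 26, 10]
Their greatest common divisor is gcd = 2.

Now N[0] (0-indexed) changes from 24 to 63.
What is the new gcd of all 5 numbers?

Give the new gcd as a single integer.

Answer: 1

Derivation:
Numbers: [24, 6, 20, 26, 10], gcd = 2
Change: index 0, 24 -> 63
gcd of the OTHER numbers (without index 0): gcd([6, 20, 26, 10]) = 2
New gcd = gcd(g_others, new_val) = gcd(2, 63) = 1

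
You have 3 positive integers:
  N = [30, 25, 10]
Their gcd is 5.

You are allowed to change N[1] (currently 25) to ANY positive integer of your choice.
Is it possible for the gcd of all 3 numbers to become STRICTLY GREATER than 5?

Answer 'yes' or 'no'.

Answer: yes

Derivation:
Current gcd = 5
gcd of all OTHER numbers (without N[1]=25): gcd([30, 10]) = 10
The new gcd after any change is gcd(10, new_value).
This can be at most 10.
Since 10 > old gcd 5, the gcd CAN increase (e.g., set N[1] = 10).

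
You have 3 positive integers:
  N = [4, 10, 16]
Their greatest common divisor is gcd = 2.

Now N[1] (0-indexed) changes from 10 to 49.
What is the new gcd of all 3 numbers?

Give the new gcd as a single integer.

Answer: 1

Derivation:
Numbers: [4, 10, 16], gcd = 2
Change: index 1, 10 -> 49
gcd of the OTHER numbers (without index 1): gcd([4, 16]) = 4
New gcd = gcd(g_others, new_val) = gcd(4, 49) = 1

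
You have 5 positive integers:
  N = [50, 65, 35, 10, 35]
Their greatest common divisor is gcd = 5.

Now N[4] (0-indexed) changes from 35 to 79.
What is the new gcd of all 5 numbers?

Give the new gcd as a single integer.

Answer: 1

Derivation:
Numbers: [50, 65, 35, 10, 35], gcd = 5
Change: index 4, 35 -> 79
gcd of the OTHER numbers (without index 4): gcd([50, 65, 35, 10]) = 5
New gcd = gcd(g_others, new_val) = gcd(5, 79) = 1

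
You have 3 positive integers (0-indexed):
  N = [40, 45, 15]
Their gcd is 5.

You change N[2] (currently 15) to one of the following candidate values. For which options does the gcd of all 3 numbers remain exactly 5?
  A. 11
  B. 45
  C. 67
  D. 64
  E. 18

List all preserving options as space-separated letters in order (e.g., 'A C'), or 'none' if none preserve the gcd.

Old gcd = 5; gcd of others (without N[2]) = 5
New gcd for candidate v: gcd(5, v). Preserves old gcd iff gcd(5, v) = 5.
  Option A: v=11, gcd(5,11)=1 -> changes
  Option B: v=45, gcd(5,45)=5 -> preserves
  Option C: v=67, gcd(5,67)=1 -> changes
  Option D: v=64, gcd(5,64)=1 -> changes
  Option E: v=18, gcd(5,18)=1 -> changes

Answer: B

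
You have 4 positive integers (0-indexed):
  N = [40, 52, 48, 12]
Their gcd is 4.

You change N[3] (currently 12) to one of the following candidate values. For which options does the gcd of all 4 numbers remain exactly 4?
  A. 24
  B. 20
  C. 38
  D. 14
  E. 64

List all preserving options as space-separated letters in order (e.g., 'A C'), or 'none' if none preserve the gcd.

Answer: A B E

Derivation:
Old gcd = 4; gcd of others (without N[3]) = 4
New gcd for candidate v: gcd(4, v). Preserves old gcd iff gcd(4, v) = 4.
  Option A: v=24, gcd(4,24)=4 -> preserves
  Option B: v=20, gcd(4,20)=4 -> preserves
  Option C: v=38, gcd(4,38)=2 -> changes
  Option D: v=14, gcd(4,14)=2 -> changes
  Option E: v=64, gcd(4,64)=4 -> preserves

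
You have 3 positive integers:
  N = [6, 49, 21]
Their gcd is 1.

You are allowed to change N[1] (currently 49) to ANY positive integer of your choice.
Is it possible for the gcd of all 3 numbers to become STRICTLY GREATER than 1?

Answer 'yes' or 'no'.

Answer: yes

Derivation:
Current gcd = 1
gcd of all OTHER numbers (without N[1]=49): gcd([6, 21]) = 3
The new gcd after any change is gcd(3, new_value).
This can be at most 3.
Since 3 > old gcd 1, the gcd CAN increase (e.g., set N[1] = 3).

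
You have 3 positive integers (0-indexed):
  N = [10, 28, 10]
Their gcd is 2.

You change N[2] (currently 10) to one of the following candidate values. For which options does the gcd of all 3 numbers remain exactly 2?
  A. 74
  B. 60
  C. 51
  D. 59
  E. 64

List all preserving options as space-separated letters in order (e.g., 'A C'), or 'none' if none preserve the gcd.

Answer: A B E

Derivation:
Old gcd = 2; gcd of others (without N[2]) = 2
New gcd for candidate v: gcd(2, v). Preserves old gcd iff gcd(2, v) = 2.
  Option A: v=74, gcd(2,74)=2 -> preserves
  Option B: v=60, gcd(2,60)=2 -> preserves
  Option C: v=51, gcd(2,51)=1 -> changes
  Option D: v=59, gcd(2,59)=1 -> changes
  Option E: v=64, gcd(2,64)=2 -> preserves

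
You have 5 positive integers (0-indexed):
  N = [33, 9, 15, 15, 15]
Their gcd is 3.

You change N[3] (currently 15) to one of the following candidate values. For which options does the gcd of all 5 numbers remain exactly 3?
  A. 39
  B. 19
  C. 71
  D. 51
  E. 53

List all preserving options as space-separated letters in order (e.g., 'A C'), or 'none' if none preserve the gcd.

Old gcd = 3; gcd of others (without N[3]) = 3
New gcd for candidate v: gcd(3, v). Preserves old gcd iff gcd(3, v) = 3.
  Option A: v=39, gcd(3,39)=3 -> preserves
  Option B: v=19, gcd(3,19)=1 -> changes
  Option C: v=71, gcd(3,71)=1 -> changes
  Option D: v=51, gcd(3,51)=3 -> preserves
  Option E: v=53, gcd(3,53)=1 -> changes

Answer: A D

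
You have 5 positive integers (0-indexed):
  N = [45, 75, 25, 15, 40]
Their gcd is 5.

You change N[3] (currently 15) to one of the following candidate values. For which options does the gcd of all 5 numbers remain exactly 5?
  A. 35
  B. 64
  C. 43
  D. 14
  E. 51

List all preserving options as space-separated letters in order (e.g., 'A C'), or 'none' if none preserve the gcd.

Old gcd = 5; gcd of others (without N[3]) = 5
New gcd for candidate v: gcd(5, v). Preserves old gcd iff gcd(5, v) = 5.
  Option A: v=35, gcd(5,35)=5 -> preserves
  Option B: v=64, gcd(5,64)=1 -> changes
  Option C: v=43, gcd(5,43)=1 -> changes
  Option D: v=14, gcd(5,14)=1 -> changes
  Option E: v=51, gcd(5,51)=1 -> changes

Answer: A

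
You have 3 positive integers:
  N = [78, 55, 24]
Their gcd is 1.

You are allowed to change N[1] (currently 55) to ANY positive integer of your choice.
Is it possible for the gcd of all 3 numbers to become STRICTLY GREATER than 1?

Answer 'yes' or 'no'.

Answer: yes

Derivation:
Current gcd = 1
gcd of all OTHER numbers (without N[1]=55): gcd([78, 24]) = 6
The new gcd after any change is gcd(6, new_value).
This can be at most 6.
Since 6 > old gcd 1, the gcd CAN increase (e.g., set N[1] = 6).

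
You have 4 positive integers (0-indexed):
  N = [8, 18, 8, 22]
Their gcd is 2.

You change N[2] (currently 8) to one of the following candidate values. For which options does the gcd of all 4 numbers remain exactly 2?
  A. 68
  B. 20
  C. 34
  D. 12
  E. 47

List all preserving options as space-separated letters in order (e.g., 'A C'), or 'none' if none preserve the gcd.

Answer: A B C D

Derivation:
Old gcd = 2; gcd of others (without N[2]) = 2
New gcd for candidate v: gcd(2, v). Preserves old gcd iff gcd(2, v) = 2.
  Option A: v=68, gcd(2,68)=2 -> preserves
  Option B: v=20, gcd(2,20)=2 -> preserves
  Option C: v=34, gcd(2,34)=2 -> preserves
  Option D: v=12, gcd(2,12)=2 -> preserves
  Option E: v=47, gcd(2,47)=1 -> changes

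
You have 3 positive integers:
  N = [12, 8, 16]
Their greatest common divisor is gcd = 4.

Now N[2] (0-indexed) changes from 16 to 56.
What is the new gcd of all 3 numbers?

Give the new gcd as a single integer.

Numbers: [12, 8, 16], gcd = 4
Change: index 2, 16 -> 56
gcd of the OTHER numbers (without index 2): gcd([12, 8]) = 4
New gcd = gcd(g_others, new_val) = gcd(4, 56) = 4

Answer: 4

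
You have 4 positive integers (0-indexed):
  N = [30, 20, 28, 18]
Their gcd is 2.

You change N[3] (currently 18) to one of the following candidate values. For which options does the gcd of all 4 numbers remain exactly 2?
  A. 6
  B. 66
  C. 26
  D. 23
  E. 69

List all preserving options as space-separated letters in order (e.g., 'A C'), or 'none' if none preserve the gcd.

Answer: A B C

Derivation:
Old gcd = 2; gcd of others (without N[3]) = 2
New gcd for candidate v: gcd(2, v). Preserves old gcd iff gcd(2, v) = 2.
  Option A: v=6, gcd(2,6)=2 -> preserves
  Option B: v=66, gcd(2,66)=2 -> preserves
  Option C: v=26, gcd(2,26)=2 -> preserves
  Option D: v=23, gcd(2,23)=1 -> changes
  Option E: v=69, gcd(2,69)=1 -> changes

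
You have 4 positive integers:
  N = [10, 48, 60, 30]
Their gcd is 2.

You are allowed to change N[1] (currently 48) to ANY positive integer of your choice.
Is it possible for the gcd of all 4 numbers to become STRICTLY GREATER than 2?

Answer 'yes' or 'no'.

Current gcd = 2
gcd of all OTHER numbers (without N[1]=48): gcd([10, 60, 30]) = 10
The new gcd after any change is gcd(10, new_value).
This can be at most 10.
Since 10 > old gcd 2, the gcd CAN increase (e.g., set N[1] = 10).

Answer: yes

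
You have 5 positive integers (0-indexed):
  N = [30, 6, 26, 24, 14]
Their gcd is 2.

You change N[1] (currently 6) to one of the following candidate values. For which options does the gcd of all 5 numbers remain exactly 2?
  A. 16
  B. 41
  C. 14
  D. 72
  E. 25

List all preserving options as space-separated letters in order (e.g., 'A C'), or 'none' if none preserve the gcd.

Answer: A C D

Derivation:
Old gcd = 2; gcd of others (without N[1]) = 2
New gcd for candidate v: gcd(2, v). Preserves old gcd iff gcd(2, v) = 2.
  Option A: v=16, gcd(2,16)=2 -> preserves
  Option B: v=41, gcd(2,41)=1 -> changes
  Option C: v=14, gcd(2,14)=2 -> preserves
  Option D: v=72, gcd(2,72)=2 -> preserves
  Option E: v=25, gcd(2,25)=1 -> changes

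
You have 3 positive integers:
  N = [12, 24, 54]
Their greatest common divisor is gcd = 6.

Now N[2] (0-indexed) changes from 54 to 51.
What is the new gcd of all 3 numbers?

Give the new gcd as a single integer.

Numbers: [12, 24, 54], gcd = 6
Change: index 2, 54 -> 51
gcd of the OTHER numbers (without index 2): gcd([12, 24]) = 12
New gcd = gcd(g_others, new_val) = gcd(12, 51) = 3

Answer: 3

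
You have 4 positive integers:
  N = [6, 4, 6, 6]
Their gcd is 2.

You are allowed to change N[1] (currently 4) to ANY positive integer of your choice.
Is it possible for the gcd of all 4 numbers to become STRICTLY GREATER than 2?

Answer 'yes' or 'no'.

Current gcd = 2
gcd of all OTHER numbers (without N[1]=4): gcd([6, 6, 6]) = 6
The new gcd after any change is gcd(6, new_value).
This can be at most 6.
Since 6 > old gcd 2, the gcd CAN increase (e.g., set N[1] = 6).

Answer: yes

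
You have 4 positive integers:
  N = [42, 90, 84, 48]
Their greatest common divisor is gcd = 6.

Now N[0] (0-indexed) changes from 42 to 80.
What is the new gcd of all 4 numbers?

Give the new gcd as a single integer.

Numbers: [42, 90, 84, 48], gcd = 6
Change: index 0, 42 -> 80
gcd of the OTHER numbers (without index 0): gcd([90, 84, 48]) = 6
New gcd = gcd(g_others, new_val) = gcd(6, 80) = 2

Answer: 2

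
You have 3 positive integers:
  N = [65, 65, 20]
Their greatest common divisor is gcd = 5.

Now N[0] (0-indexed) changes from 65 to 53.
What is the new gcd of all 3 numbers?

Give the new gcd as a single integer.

Answer: 1

Derivation:
Numbers: [65, 65, 20], gcd = 5
Change: index 0, 65 -> 53
gcd of the OTHER numbers (without index 0): gcd([65, 20]) = 5
New gcd = gcd(g_others, new_val) = gcd(5, 53) = 1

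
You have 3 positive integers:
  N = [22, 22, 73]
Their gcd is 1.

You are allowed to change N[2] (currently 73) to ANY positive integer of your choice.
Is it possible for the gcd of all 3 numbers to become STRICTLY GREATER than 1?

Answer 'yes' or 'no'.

Current gcd = 1
gcd of all OTHER numbers (without N[2]=73): gcd([22, 22]) = 22
The new gcd after any change is gcd(22, new_value).
This can be at most 22.
Since 22 > old gcd 1, the gcd CAN increase (e.g., set N[2] = 22).

Answer: yes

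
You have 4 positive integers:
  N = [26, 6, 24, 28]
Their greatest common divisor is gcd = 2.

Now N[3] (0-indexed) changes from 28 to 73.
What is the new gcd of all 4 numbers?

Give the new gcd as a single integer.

Answer: 1

Derivation:
Numbers: [26, 6, 24, 28], gcd = 2
Change: index 3, 28 -> 73
gcd of the OTHER numbers (without index 3): gcd([26, 6, 24]) = 2
New gcd = gcd(g_others, new_val) = gcd(2, 73) = 1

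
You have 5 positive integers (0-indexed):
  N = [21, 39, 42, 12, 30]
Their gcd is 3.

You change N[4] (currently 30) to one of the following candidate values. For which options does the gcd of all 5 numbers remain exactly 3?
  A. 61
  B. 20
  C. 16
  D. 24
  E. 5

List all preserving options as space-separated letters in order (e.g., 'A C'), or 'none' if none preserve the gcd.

Answer: D

Derivation:
Old gcd = 3; gcd of others (without N[4]) = 3
New gcd for candidate v: gcd(3, v). Preserves old gcd iff gcd(3, v) = 3.
  Option A: v=61, gcd(3,61)=1 -> changes
  Option B: v=20, gcd(3,20)=1 -> changes
  Option C: v=16, gcd(3,16)=1 -> changes
  Option D: v=24, gcd(3,24)=3 -> preserves
  Option E: v=5, gcd(3,5)=1 -> changes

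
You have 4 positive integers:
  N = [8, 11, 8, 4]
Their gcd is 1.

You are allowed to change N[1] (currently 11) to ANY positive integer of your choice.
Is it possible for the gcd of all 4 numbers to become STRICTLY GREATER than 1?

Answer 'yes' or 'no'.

Current gcd = 1
gcd of all OTHER numbers (without N[1]=11): gcd([8, 8, 4]) = 4
The new gcd after any change is gcd(4, new_value).
This can be at most 4.
Since 4 > old gcd 1, the gcd CAN increase (e.g., set N[1] = 4).

Answer: yes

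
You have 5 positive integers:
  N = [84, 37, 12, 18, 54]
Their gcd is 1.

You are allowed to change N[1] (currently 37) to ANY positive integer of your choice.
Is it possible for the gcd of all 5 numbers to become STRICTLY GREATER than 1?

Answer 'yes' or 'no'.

Answer: yes

Derivation:
Current gcd = 1
gcd of all OTHER numbers (without N[1]=37): gcd([84, 12, 18, 54]) = 6
The new gcd after any change is gcd(6, new_value).
This can be at most 6.
Since 6 > old gcd 1, the gcd CAN increase (e.g., set N[1] = 6).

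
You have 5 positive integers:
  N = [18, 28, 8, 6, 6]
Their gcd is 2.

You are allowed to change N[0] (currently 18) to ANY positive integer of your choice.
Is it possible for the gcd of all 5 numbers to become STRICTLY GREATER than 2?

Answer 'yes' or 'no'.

Answer: no

Derivation:
Current gcd = 2
gcd of all OTHER numbers (without N[0]=18): gcd([28, 8, 6, 6]) = 2
The new gcd after any change is gcd(2, new_value).
This can be at most 2.
Since 2 = old gcd 2, the gcd can only stay the same or decrease.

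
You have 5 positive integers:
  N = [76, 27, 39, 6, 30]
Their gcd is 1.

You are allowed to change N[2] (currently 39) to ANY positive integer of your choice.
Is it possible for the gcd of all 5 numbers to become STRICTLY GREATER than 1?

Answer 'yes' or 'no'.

Current gcd = 1
gcd of all OTHER numbers (without N[2]=39): gcd([76, 27, 6, 30]) = 1
The new gcd after any change is gcd(1, new_value).
This can be at most 1.
Since 1 = old gcd 1, the gcd can only stay the same or decrease.

Answer: no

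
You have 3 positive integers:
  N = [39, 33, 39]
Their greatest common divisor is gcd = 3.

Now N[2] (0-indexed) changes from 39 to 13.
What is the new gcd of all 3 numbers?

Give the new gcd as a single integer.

Numbers: [39, 33, 39], gcd = 3
Change: index 2, 39 -> 13
gcd of the OTHER numbers (without index 2): gcd([39, 33]) = 3
New gcd = gcd(g_others, new_val) = gcd(3, 13) = 1

Answer: 1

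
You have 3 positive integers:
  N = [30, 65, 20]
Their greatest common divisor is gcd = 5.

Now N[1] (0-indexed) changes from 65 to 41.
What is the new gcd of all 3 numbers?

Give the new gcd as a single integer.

Answer: 1

Derivation:
Numbers: [30, 65, 20], gcd = 5
Change: index 1, 65 -> 41
gcd of the OTHER numbers (without index 1): gcd([30, 20]) = 10
New gcd = gcd(g_others, new_val) = gcd(10, 41) = 1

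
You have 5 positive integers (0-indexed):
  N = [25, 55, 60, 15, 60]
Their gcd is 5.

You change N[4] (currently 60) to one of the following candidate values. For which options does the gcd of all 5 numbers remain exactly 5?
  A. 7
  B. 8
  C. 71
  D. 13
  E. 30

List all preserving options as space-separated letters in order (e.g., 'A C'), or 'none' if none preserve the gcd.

Answer: E

Derivation:
Old gcd = 5; gcd of others (without N[4]) = 5
New gcd for candidate v: gcd(5, v). Preserves old gcd iff gcd(5, v) = 5.
  Option A: v=7, gcd(5,7)=1 -> changes
  Option B: v=8, gcd(5,8)=1 -> changes
  Option C: v=71, gcd(5,71)=1 -> changes
  Option D: v=13, gcd(5,13)=1 -> changes
  Option E: v=30, gcd(5,30)=5 -> preserves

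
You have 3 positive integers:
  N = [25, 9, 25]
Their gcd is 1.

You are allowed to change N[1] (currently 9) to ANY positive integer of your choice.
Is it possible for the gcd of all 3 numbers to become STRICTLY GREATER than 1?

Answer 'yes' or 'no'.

Current gcd = 1
gcd of all OTHER numbers (without N[1]=9): gcd([25, 25]) = 25
The new gcd after any change is gcd(25, new_value).
This can be at most 25.
Since 25 > old gcd 1, the gcd CAN increase (e.g., set N[1] = 25).

Answer: yes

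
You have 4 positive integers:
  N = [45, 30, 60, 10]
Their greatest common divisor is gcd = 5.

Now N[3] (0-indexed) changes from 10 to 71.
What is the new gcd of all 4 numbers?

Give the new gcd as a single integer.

Numbers: [45, 30, 60, 10], gcd = 5
Change: index 3, 10 -> 71
gcd of the OTHER numbers (without index 3): gcd([45, 30, 60]) = 15
New gcd = gcd(g_others, new_val) = gcd(15, 71) = 1

Answer: 1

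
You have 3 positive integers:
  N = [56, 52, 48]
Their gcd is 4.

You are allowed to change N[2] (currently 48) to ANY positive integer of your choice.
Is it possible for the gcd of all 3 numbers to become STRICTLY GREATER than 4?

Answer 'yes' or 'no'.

Current gcd = 4
gcd of all OTHER numbers (without N[2]=48): gcd([56, 52]) = 4
The new gcd after any change is gcd(4, new_value).
This can be at most 4.
Since 4 = old gcd 4, the gcd can only stay the same or decrease.

Answer: no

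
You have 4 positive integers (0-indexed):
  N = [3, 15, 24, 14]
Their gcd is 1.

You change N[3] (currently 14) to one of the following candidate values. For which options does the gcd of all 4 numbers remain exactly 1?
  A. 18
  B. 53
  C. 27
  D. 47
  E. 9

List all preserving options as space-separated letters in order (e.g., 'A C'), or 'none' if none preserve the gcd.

Answer: B D

Derivation:
Old gcd = 1; gcd of others (without N[3]) = 3
New gcd for candidate v: gcd(3, v). Preserves old gcd iff gcd(3, v) = 1.
  Option A: v=18, gcd(3,18)=3 -> changes
  Option B: v=53, gcd(3,53)=1 -> preserves
  Option C: v=27, gcd(3,27)=3 -> changes
  Option D: v=47, gcd(3,47)=1 -> preserves
  Option E: v=9, gcd(3,9)=3 -> changes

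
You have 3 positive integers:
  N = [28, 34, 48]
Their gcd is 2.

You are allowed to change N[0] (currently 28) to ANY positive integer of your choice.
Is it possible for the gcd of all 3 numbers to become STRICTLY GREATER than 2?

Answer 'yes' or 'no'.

Current gcd = 2
gcd of all OTHER numbers (without N[0]=28): gcd([34, 48]) = 2
The new gcd after any change is gcd(2, new_value).
This can be at most 2.
Since 2 = old gcd 2, the gcd can only stay the same or decrease.

Answer: no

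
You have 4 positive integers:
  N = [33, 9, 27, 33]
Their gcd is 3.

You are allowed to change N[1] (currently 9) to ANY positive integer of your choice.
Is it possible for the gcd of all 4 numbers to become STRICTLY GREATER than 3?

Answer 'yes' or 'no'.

Current gcd = 3
gcd of all OTHER numbers (without N[1]=9): gcd([33, 27, 33]) = 3
The new gcd after any change is gcd(3, new_value).
This can be at most 3.
Since 3 = old gcd 3, the gcd can only stay the same or decrease.

Answer: no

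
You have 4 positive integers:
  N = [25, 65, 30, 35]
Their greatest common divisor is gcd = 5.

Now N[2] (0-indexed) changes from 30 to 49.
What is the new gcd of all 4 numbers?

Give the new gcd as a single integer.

Answer: 1

Derivation:
Numbers: [25, 65, 30, 35], gcd = 5
Change: index 2, 30 -> 49
gcd of the OTHER numbers (without index 2): gcd([25, 65, 35]) = 5
New gcd = gcd(g_others, new_val) = gcd(5, 49) = 1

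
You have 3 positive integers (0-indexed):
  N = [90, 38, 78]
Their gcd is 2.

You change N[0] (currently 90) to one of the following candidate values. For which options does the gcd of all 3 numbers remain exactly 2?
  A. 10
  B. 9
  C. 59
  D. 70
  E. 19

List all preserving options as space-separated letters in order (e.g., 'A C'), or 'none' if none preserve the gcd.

Old gcd = 2; gcd of others (without N[0]) = 2
New gcd for candidate v: gcd(2, v). Preserves old gcd iff gcd(2, v) = 2.
  Option A: v=10, gcd(2,10)=2 -> preserves
  Option B: v=9, gcd(2,9)=1 -> changes
  Option C: v=59, gcd(2,59)=1 -> changes
  Option D: v=70, gcd(2,70)=2 -> preserves
  Option E: v=19, gcd(2,19)=1 -> changes

Answer: A D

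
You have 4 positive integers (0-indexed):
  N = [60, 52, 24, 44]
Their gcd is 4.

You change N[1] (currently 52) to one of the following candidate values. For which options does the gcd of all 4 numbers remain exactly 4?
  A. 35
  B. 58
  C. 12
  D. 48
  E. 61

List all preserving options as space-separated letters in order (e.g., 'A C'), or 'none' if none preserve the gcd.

Answer: C D

Derivation:
Old gcd = 4; gcd of others (without N[1]) = 4
New gcd for candidate v: gcd(4, v). Preserves old gcd iff gcd(4, v) = 4.
  Option A: v=35, gcd(4,35)=1 -> changes
  Option B: v=58, gcd(4,58)=2 -> changes
  Option C: v=12, gcd(4,12)=4 -> preserves
  Option D: v=48, gcd(4,48)=4 -> preserves
  Option E: v=61, gcd(4,61)=1 -> changes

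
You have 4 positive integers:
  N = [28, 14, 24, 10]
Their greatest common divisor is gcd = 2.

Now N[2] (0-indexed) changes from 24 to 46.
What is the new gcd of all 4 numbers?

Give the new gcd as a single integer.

Numbers: [28, 14, 24, 10], gcd = 2
Change: index 2, 24 -> 46
gcd of the OTHER numbers (without index 2): gcd([28, 14, 10]) = 2
New gcd = gcd(g_others, new_val) = gcd(2, 46) = 2

Answer: 2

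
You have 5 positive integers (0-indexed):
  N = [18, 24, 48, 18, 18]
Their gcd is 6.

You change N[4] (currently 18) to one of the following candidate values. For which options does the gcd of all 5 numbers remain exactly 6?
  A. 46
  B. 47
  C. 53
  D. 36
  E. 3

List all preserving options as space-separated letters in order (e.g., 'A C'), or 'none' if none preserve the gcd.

Old gcd = 6; gcd of others (without N[4]) = 6
New gcd for candidate v: gcd(6, v). Preserves old gcd iff gcd(6, v) = 6.
  Option A: v=46, gcd(6,46)=2 -> changes
  Option B: v=47, gcd(6,47)=1 -> changes
  Option C: v=53, gcd(6,53)=1 -> changes
  Option D: v=36, gcd(6,36)=6 -> preserves
  Option E: v=3, gcd(6,3)=3 -> changes

Answer: D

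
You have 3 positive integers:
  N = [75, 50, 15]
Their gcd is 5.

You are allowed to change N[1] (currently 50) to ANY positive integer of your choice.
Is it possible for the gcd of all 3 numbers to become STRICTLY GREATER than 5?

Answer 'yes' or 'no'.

Current gcd = 5
gcd of all OTHER numbers (without N[1]=50): gcd([75, 15]) = 15
The new gcd after any change is gcd(15, new_value).
This can be at most 15.
Since 15 > old gcd 5, the gcd CAN increase (e.g., set N[1] = 15).

Answer: yes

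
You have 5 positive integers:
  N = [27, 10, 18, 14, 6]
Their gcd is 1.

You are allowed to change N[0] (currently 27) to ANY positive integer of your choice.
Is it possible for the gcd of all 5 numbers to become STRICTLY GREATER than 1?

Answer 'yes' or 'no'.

Answer: yes

Derivation:
Current gcd = 1
gcd of all OTHER numbers (without N[0]=27): gcd([10, 18, 14, 6]) = 2
The new gcd after any change is gcd(2, new_value).
This can be at most 2.
Since 2 > old gcd 1, the gcd CAN increase (e.g., set N[0] = 2).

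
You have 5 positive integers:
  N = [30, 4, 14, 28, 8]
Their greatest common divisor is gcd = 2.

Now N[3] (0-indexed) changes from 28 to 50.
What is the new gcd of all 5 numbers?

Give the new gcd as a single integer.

Answer: 2

Derivation:
Numbers: [30, 4, 14, 28, 8], gcd = 2
Change: index 3, 28 -> 50
gcd of the OTHER numbers (without index 3): gcd([30, 4, 14, 8]) = 2
New gcd = gcd(g_others, new_val) = gcd(2, 50) = 2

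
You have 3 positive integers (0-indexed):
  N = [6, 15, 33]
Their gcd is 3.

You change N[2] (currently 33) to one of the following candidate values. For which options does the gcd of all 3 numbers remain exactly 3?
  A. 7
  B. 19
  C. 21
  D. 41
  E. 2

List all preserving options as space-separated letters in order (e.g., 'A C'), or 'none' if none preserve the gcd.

Answer: C

Derivation:
Old gcd = 3; gcd of others (without N[2]) = 3
New gcd for candidate v: gcd(3, v). Preserves old gcd iff gcd(3, v) = 3.
  Option A: v=7, gcd(3,7)=1 -> changes
  Option B: v=19, gcd(3,19)=1 -> changes
  Option C: v=21, gcd(3,21)=3 -> preserves
  Option D: v=41, gcd(3,41)=1 -> changes
  Option E: v=2, gcd(3,2)=1 -> changes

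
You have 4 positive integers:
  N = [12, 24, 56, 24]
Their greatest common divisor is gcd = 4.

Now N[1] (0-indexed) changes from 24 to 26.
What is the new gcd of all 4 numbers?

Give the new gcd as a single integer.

Answer: 2

Derivation:
Numbers: [12, 24, 56, 24], gcd = 4
Change: index 1, 24 -> 26
gcd of the OTHER numbers (without index 1): gcd([12, 56, 24]) = 4
New gcd = gcd(g_others, new_val) = gcd(4, 26) = 2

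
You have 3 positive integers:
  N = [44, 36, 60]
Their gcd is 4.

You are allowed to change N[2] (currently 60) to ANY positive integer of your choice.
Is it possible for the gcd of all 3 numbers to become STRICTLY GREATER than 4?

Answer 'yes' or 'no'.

Answer: no

Derivation:
Current gcd = 4
gcd of all OTHER numbers (without N[2]=60): gcd([44, 36]) = 4
The new gcd after any change is gcd(4, new_value).
This can be at most 4.
Since 4 = old gcd 4, the gcd can only stay the same or decrease.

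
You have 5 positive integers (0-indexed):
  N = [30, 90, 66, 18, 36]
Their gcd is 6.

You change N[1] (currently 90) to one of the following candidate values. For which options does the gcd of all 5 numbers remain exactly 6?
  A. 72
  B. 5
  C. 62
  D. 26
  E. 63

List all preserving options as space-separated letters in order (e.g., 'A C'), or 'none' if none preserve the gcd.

Answer: A

Derivation:
Old gcd = 6; gcd of others (without N[1]) = 6
New gcd for candidate v: gcd(6, v). Preserves old gcd iff gcd(6, v) = 6.
  Option A: v=72, gcd(6,72)=6 -> preserves
  Option B: v=5, gcd(6,5)=1 -> changes
  Option C: v=62, gcd(6,62)=2 -> changes
  Option D: v=26, gcd(6,26)=2 -> changes
  Option E: v=63, gcd(6,63)=3 -> changes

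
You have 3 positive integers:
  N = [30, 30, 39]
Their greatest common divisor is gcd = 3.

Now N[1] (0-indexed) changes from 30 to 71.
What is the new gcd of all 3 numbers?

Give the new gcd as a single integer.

Numbers: [30, 30, 39], gcd = 3
Change: index 1, 30 -> 71
gcd of the OTHER numbers (without index 1): gcd([30, 39]) = 3
New gcd = gcd(g_others, new_val) = gcd(3, 71) = 1

Answer: 1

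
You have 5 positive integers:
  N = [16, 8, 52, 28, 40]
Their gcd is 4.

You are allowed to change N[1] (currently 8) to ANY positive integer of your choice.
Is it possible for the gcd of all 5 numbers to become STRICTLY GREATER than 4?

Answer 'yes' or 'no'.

Answer: no

Derivation:
Current gcd = 4
gcd of all OTHER numbers (without N[1]=8): gcd([16, 52, 28, 40]) = 4
The new gcd after any change is gcd(4, new_value).
This can be at most 4.
Since 4 = old gcd 4, the gcd can only stay the same or decrease.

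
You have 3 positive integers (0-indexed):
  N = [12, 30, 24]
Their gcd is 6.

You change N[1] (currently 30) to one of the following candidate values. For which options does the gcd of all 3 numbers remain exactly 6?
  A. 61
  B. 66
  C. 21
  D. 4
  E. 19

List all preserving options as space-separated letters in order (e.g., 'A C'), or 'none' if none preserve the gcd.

Old gcd = 6; gcd of others (without N[1]) = 12
New gcd for candidate v: gcd(12, v). Preserves old gcd iff gcd(12, v) = 6.
  Option A: v=61, gcd(12,61)=1 -> changes
  Option B: v=66, gcd(12,66)=6 -> preserves
  Option C: v=21, gcd(12,21)=3 -> changes
  Option D: v=4, gcd(12,4)=4 -> changes
  Option E: v=19, gcd(12,19)=1 -> changes

Answer: B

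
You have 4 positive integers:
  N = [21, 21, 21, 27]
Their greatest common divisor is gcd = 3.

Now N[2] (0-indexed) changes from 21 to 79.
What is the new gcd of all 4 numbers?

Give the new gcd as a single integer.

Numbers: [21, 21, 21, 27], gcd = 3
Change: index 2, 21 -> 79
gcd of the OTHER numbers (without index 2): gcd([21, 21, 27]) = 3
New gcd = gcd(g_others, new_val) = gcd(3, 79) = 1

Answer: 1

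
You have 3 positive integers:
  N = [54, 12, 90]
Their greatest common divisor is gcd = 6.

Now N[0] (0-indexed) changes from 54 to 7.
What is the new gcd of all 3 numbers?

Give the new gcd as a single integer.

Answer: 1

Derivation:
Numbers: [54, 12, 90], gcd = 6
Change: index 0, 54 -> 7
gcd of the OTHER numbers (without index 0): gcd([12, 90]) = 6
New gcd = gcd(g_others, new_val) = gcd(6, 7) = 1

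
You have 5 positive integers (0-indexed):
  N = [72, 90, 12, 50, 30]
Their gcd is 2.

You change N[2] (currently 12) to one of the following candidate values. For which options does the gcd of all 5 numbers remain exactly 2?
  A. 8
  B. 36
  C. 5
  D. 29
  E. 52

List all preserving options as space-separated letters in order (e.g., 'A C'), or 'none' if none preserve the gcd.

Answer: A B E

Derivation:
Old gcd = 2; gcd of others (without N[2]) = 2
New gcd for candidate v: gcd(2, v). Preserves old gcd iff gcd(2, v) = 2.
  Option A: v=8, gcd(2,8)=2 -> preserves
  Option B: v=36, gcd(2,36)=2 -> preserves
  Option C: v=5, gcd(2,5)=1 -> changes
  Option D: v=29, gcd(2,29)=1 -> changes
  Option E: v=52, gcd(2,52)=2 -> preserves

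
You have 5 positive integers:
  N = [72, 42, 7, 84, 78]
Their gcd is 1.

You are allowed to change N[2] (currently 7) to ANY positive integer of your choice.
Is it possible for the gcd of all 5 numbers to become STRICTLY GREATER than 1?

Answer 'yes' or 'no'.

Current gcd = 1
gcd of all OTHER numbers (without N[2]=7): gcd([72, 42, 84, 78]) = 6
The new gcd after any change is gcd(6, new_value).
This can be at most 6.
Since 6 > old gcd 1, the gcd CAN increase (e.g., set N[2] = 6).

Answer: yes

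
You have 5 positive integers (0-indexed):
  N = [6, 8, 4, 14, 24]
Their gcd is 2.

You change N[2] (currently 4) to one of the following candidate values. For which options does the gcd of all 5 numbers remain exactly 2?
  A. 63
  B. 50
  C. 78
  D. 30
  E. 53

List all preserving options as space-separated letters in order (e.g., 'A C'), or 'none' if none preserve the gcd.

Old gcd = 2; gcd of others (without N[2]) = 2
New gcd for candidate v: gcd(2, v). Preserves old gcd iff gcd(2, v) = 2.
  Option A: v=63, gcd(2,63)=1 -> changes
  Option B: v=50, gcd(2,50)=2 -> preserves
  Option C: v=78, gcd(2,78)=2 -> preserves
  Option D: v=30, gcd(2,30)=2 -> preserves
  Option E: v=53, gcd(2,53)=1 -> changes

Answer: B C D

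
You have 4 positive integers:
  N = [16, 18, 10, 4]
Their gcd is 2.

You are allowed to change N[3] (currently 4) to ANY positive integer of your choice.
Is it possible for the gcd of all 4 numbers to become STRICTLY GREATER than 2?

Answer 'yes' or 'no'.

Answer: no

Derivation:
Current gcd = 2
gcd of all OTHER numbers (without N[3]=4): gcd([16, 18, 10]) = 2
The new gcd after any change is gcd(2, new_value).
This can be at most 2.
Since 2 = old gcd 2, the gcd can only stay the same or decrease.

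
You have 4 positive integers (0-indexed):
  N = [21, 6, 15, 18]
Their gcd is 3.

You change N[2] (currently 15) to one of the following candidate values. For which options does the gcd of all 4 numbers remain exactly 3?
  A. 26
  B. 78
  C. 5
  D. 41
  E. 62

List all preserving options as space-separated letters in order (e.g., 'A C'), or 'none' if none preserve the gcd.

Old gcd = 3; gcd of others (without N[2]) = 3
New gcd for candidate v: gcd(3, v). Preserves old gcd iff gcd(3, v) = 3.
  Option A: v=26, gcd(3,26)=1 -> changes
  Option B: v=78, gcd(3,78)=3 -> preserves
  Option C: v=5, gcd(3,5)=1 -> changes
  Option D: v=41, gcd(3,41)=1 -> changes
  Option E: v=62, gcd(3,62)=1 -> changes

Answer: B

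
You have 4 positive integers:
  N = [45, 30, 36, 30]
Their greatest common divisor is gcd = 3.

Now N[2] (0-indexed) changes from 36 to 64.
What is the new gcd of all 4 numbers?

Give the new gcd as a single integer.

Answer: 1

Derivation:
Numbers: [45, 30, 36, 30], gcd = 3
Change: index 2, 36 -> 64
gcd of the OTHER numbers (without index 2): gcd([45, 30, 30]) = 15
New gcd = gcd(g_others, new_val) = gcd(15, 64) = 1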